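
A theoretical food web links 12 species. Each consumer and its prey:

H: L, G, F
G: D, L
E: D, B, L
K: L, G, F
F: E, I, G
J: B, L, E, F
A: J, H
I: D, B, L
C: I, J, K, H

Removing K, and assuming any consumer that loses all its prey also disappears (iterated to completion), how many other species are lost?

Remove K.
Every predator of it retains at least one other prey: C still has I, J, H.
No consumer loses all prey, so no secondary extinctions occur.

0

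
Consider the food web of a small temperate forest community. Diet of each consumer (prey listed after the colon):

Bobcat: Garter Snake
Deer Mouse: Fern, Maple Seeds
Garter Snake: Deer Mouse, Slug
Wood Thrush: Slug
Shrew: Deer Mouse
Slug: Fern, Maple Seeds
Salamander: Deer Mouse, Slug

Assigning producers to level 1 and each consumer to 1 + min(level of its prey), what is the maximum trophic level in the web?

4

Producers (level 1): Fern, Maple Seeds.
Following each consumer down to its lowest-level prey: Fern → Deer Mouse → Garter Snake → Bobcat (levels 1 through 4).
All prey of Bobcat (Garter Snake 3) are at level 3 or above, so Bobcat is at level 1 + 3 = 4.
Every consumer has at least one prey at level 3 or below, so none exceeds level 4.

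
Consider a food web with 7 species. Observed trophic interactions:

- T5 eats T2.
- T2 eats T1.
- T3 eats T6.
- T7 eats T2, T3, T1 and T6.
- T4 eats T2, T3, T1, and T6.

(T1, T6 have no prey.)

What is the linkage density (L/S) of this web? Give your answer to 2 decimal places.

L/S = 1.57

There are L = 11 links among S = 7 species.
L/S = 11/7 = 1.5714 ≈ 1.57.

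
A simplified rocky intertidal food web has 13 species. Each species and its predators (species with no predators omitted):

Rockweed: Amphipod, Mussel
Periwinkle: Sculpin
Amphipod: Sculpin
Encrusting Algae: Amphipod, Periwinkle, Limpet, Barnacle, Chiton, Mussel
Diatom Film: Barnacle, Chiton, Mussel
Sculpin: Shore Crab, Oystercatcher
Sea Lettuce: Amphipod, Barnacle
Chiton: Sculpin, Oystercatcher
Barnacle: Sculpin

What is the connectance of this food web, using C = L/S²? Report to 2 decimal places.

C = 0.12

The web has S = 13 species and L = 20 feeding links.
C = L / S² = 20 / 169 = 0.1183 ≈ 0.12.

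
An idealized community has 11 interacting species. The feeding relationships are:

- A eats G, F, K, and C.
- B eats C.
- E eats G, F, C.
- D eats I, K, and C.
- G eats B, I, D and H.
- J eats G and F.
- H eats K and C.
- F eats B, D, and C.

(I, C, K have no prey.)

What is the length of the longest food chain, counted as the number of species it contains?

4 species

One longest chain: C → B → G → J.
It has 4 species and 3 links.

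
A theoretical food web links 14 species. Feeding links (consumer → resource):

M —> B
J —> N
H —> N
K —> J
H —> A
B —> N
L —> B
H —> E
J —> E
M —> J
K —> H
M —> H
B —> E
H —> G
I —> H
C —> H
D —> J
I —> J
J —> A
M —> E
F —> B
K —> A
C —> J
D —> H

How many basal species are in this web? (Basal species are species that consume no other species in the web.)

Basal species (no prey listed): A, E, G, N.
Count: 4.

4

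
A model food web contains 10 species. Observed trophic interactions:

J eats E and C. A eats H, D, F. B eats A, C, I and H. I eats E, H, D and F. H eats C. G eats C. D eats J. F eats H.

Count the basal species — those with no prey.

2

Basal species (no prey listed): E, C.
Count: 2.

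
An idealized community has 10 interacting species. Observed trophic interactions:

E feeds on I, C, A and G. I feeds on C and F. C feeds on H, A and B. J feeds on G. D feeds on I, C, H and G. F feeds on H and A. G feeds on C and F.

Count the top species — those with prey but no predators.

Top species (has prey, but nothing eats it): J, E, D.
Count: 3.

3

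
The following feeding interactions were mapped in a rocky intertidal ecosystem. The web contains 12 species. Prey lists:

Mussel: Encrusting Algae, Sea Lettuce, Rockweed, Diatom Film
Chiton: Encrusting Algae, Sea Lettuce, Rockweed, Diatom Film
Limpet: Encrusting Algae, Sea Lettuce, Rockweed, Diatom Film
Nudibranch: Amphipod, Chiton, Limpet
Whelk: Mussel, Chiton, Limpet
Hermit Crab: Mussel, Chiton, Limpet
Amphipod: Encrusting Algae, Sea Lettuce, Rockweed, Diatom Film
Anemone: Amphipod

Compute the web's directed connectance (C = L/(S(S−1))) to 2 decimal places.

C = 0.20

The web has S = 12 species and L = 26 feeding links.
C = L / (S(S−1)) = 26 / 132 = 0.1970 ≈ 0.20.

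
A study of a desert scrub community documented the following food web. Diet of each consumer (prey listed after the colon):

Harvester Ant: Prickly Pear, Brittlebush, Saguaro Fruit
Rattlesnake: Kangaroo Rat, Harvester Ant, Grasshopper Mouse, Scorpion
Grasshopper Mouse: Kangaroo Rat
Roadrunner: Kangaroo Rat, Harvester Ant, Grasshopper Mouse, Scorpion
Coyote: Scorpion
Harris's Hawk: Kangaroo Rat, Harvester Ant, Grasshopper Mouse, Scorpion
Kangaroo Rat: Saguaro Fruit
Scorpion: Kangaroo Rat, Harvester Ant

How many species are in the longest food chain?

One longest chain: Saguaro Fruit → Kangaroo Rat → Grasshopper Mouse → Rattlesnake.
It has 4 species and 3 links.

4 species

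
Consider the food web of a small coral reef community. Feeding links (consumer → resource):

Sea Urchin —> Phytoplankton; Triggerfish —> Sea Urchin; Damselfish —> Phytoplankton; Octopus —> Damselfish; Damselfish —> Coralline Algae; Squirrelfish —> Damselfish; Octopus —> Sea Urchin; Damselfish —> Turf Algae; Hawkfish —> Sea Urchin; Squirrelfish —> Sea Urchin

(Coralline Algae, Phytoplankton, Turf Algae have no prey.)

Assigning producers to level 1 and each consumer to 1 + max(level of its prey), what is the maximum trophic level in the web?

Producers (level 1): Coralline Algae, Phytoplankton, Turf Algae.
Phytoplankton → Sea Urchin → Octopus gives Octopus level 3.
No species has a prey at level 3, so no species reaches level 4.

3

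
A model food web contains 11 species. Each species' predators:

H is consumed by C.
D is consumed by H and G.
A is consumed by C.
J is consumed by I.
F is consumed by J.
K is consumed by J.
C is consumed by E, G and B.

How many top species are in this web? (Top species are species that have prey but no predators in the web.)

Top species (has prey, but nothing eats it): I, G, E, B.
Count: 4.

4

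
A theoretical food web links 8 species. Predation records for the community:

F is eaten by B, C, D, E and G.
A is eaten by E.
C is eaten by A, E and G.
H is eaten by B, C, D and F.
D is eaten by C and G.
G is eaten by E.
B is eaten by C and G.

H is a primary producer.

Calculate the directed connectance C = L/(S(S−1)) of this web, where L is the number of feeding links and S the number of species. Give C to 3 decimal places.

C = 0.321

The web has S = 8 species and L = 18 feeding links.
C = L / (S(S−1)) = 18 / 56 = 0.3214 ≈ 0.321.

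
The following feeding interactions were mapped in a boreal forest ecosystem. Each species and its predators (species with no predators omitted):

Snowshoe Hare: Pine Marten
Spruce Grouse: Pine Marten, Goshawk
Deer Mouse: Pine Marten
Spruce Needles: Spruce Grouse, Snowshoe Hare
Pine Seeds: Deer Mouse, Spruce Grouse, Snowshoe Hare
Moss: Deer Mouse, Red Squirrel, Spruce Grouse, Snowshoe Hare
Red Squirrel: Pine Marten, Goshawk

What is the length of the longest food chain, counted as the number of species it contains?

One longest chain: Pine Seeds → Deer Mouse → Pine Marten.
It has 3 species and 2 links.

3 species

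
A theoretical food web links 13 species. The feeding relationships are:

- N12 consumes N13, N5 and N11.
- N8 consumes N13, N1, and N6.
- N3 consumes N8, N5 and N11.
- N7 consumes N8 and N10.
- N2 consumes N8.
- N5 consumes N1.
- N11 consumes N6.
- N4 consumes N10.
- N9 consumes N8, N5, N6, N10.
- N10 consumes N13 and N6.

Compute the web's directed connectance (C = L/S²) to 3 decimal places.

The web has S = 13 species and L = 21 feeding links.
C = L / S² = 21 / 169 = 0.1243 ≈ 0.124.

C = 0.124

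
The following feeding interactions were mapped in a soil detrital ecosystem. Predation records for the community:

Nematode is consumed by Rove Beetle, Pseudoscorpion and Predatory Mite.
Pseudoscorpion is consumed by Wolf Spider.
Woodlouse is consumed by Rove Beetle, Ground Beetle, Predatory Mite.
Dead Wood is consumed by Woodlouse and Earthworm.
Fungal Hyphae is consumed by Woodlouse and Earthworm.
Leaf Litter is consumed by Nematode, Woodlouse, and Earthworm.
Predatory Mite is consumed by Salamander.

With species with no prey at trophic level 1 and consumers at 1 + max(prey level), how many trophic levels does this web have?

4

Basal resources (level 1): Dead Wood, Leaf Litter, Fungal Hyphae.
Dead Wood → Woodlouse → Predatory Mite → Salamander gives Salamander level 4.
No species has a prey at level 4, so no species reaches level 5.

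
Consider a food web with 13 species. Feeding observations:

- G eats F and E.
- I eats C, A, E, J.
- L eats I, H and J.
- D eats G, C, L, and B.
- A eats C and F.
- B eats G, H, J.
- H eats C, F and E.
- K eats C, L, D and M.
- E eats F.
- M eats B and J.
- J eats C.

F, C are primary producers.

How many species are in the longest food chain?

One longest chain: F → E → H → B → M → K.
It has 6 species and 5 links.

6 species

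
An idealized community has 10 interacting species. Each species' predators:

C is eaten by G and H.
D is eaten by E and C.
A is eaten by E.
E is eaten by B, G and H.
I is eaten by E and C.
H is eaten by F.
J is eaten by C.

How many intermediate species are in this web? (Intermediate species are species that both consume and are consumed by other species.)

Intermediate species (has both prey and predators): E, C, H.
Count: 3.

3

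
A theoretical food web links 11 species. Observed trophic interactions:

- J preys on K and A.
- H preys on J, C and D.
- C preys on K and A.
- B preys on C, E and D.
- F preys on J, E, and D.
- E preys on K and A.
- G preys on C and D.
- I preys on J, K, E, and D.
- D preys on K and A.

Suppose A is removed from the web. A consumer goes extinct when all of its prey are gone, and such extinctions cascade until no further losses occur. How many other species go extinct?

0

Remove A.
Every predator of it retains at least one other prey: E still has K; D still has K; C still has K; J still has K.
No consumer loses all prey, so no secondary extinctions occur.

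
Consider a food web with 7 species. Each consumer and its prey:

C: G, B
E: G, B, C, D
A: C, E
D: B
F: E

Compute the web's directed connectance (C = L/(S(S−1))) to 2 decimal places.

C = 0.24

The web has S = 7 species and L = 10 feeding links.
C = L / (S(S−1)) = 10 / 42 = 0.2381 ≈ 0.24.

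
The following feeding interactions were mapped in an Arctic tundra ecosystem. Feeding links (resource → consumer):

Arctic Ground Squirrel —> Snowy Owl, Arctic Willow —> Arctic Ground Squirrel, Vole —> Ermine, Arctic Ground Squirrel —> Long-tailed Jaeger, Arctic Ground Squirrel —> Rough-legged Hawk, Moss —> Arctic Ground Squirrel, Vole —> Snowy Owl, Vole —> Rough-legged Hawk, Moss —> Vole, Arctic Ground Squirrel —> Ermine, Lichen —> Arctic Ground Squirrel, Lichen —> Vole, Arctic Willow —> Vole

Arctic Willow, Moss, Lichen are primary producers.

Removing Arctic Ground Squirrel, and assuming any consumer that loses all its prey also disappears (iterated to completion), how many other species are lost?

Remove Arctic Ground Squirrel.
Round 1: Long-tailed Jaeger (all prey gone) → extinct.
No further losses. Total secondary extinctions: 1.

1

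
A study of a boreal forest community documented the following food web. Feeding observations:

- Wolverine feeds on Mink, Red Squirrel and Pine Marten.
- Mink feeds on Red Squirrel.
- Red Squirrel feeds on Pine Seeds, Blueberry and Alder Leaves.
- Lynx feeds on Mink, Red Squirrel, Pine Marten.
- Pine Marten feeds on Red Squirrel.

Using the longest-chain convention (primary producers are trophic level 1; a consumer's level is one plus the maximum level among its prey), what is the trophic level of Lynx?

Trophic level 4

Alder Leaves is a producer → level 1.
Red Squirrel eats Alder Leaves (level 1); other prey at levels: Pine Seeds 1, Blueberry 1 → level 2.
Mink eats Red Squirrel → level 3.
Lynx eats Mink (level 3); other prey at levels: Red Squirrel 2, Pine Marten 3 → level 4.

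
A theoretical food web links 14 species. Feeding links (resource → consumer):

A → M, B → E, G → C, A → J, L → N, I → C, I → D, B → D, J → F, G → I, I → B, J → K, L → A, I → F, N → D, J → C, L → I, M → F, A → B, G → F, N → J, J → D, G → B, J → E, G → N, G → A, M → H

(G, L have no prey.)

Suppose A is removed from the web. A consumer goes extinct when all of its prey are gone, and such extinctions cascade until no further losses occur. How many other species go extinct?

Remove A.
Round 1: M (all prey gone) → extinct.
Round 2: H (all prey gone) → extinct.
No further losses. Total secondary extinctions: 2.

2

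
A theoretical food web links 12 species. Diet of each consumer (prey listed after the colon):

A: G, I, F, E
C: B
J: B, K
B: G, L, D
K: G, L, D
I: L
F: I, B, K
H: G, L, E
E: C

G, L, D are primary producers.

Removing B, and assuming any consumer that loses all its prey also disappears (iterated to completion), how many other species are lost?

2

Remove B.
Round 1: C (all prey gone) → extinct.
Round 2: E (all prey gone) → extinct.
No further losses. Total secondary extinctions: 2.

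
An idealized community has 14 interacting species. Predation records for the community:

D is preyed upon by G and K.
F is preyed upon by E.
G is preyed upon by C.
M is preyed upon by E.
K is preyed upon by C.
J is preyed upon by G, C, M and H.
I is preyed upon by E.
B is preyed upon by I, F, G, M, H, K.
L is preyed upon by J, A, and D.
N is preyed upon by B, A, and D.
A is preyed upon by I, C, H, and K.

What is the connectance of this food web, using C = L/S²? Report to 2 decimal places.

C = 0.14

The web has S = 14 species and L = 27 feeding links.
C = L / S² = 27 / 196 = 0.1378 ≈ 0.14.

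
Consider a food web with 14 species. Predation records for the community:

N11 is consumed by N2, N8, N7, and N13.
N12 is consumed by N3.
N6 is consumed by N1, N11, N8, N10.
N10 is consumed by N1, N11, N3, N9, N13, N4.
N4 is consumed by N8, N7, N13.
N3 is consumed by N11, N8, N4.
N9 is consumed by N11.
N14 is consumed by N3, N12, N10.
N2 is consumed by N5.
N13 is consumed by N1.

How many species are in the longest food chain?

One longest chain: N14 → N10 → N3 → N11 → N13 → N1.
It has 6 species and 5 links.

6 species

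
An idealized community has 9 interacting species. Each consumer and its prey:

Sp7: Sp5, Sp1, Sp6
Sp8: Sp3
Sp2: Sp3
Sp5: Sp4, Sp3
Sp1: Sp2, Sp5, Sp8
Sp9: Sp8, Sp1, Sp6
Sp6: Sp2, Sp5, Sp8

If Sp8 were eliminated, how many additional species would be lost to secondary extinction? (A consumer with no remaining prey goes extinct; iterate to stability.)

Remove Sp8.
Every predator of it retains at least one other prey: Sp1 still has Sp2, Sp5; Sp6 still has Sp2, Sp5; Sp9 still has Sp1, Sp6.
No consumer loses all prey, so no secondary extinctions occur.

0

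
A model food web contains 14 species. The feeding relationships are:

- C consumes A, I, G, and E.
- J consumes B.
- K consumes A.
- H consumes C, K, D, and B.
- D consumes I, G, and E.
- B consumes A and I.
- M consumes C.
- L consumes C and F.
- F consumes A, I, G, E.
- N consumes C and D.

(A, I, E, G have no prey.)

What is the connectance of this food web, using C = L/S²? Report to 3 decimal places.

The web has S = 14 species and L = 24 feeding links.
C = L / S² = 24 / 196 = 0.1224 ≈ 0.122.

C = 0.122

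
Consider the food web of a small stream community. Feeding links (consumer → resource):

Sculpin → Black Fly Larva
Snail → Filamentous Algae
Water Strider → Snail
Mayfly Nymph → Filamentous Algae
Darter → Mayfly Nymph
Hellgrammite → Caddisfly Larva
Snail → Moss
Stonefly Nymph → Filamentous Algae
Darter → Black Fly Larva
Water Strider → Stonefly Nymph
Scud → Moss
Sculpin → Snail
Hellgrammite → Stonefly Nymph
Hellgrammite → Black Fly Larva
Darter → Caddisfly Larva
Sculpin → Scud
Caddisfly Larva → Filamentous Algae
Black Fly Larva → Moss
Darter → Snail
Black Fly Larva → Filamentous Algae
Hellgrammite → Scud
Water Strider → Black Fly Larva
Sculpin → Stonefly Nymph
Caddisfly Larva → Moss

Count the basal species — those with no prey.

Basal species (no prey listed): Filamentous Algae, Moss.
Count: 2.

2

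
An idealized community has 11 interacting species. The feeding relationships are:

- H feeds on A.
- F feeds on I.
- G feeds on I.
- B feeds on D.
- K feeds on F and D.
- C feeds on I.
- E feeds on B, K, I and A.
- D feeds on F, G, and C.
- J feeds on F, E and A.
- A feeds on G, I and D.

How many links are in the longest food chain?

One longest chain: I → G → D → K → E → J.
It has 6 species and 5 links.

5 links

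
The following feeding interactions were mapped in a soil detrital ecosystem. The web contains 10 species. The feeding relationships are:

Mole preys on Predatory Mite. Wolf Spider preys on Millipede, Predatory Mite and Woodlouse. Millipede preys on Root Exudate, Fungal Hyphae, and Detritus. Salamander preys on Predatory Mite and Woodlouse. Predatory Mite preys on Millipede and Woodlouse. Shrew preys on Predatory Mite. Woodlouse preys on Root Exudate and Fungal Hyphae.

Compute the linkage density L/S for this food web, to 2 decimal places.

L/S = 1.40

There are L = 14 links among S = 10 species.
L/S = 14/10 = 1.4000 ≈ 1.40.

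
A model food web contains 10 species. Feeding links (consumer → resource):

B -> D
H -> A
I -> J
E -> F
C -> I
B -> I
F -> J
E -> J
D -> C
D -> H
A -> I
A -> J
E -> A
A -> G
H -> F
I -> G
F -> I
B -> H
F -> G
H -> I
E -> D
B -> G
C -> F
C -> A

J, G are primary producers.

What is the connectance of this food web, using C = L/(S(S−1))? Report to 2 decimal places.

C = 0.27

The web has S = 10 species and L = 24 feeding links.
C = L / (S(S−1)) = 24 / 90 = 0.2667 ≈ 0.27.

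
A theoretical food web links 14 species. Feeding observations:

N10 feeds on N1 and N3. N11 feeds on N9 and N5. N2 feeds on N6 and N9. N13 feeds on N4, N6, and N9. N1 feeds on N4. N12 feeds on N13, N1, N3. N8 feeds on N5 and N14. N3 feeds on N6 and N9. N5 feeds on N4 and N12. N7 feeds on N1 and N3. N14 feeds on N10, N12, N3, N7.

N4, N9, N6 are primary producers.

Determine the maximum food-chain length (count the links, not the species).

4 links

One longest chain: N4 → N13 → N12 → N5 → N11.
It has 5 species and 4 links.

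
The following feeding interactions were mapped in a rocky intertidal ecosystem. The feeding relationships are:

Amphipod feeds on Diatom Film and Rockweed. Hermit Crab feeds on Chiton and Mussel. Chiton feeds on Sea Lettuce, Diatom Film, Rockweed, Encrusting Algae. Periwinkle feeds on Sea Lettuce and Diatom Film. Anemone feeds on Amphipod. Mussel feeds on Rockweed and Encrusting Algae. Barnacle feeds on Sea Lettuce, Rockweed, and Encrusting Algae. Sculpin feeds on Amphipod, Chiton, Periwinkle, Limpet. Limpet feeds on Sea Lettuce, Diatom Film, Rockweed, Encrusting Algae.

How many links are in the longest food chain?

One longest chain: Encrusting Algae → Chiton → Hermit Crab.
It has 3 species and 2 links.

2 links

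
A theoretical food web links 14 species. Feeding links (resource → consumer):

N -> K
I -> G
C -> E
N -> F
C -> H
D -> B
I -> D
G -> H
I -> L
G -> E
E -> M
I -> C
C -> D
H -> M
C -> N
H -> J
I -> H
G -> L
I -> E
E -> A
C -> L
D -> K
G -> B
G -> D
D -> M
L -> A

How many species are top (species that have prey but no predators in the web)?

6

Top species (has prey, but nothing eats it): M, B, J, A, F, K.
Count: 6.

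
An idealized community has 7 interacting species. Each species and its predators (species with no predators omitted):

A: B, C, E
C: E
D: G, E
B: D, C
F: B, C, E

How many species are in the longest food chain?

4 species

One longest chain: F → B → D → G.
It has 4 species and 3 links.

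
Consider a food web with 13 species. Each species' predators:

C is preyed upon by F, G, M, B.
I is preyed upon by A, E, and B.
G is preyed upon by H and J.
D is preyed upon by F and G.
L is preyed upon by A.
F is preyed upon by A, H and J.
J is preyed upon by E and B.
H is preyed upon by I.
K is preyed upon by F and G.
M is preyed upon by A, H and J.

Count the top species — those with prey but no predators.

3

Top species (has prey, but nothing eats it): B, E, A.
Count: 3.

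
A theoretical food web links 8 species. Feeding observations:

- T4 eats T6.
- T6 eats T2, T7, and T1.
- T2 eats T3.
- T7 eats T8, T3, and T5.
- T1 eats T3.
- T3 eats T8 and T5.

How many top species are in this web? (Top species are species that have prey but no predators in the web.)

1

Top species (has prey, but nothing eats it): T4.
Count: 1.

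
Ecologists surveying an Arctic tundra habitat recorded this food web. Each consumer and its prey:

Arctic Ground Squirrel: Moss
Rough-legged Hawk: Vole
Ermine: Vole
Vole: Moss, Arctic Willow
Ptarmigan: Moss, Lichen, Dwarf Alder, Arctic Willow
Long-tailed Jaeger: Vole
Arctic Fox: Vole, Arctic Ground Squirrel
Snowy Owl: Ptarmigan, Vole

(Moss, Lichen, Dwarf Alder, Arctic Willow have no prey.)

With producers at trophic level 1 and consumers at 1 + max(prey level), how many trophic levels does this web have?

Producers (level 1): Moss, Lichen, Dwarf Alder, Arctic Willow.
Moss → Ptarmigan → Snowy Owl gives Snowy Owl level 3.
No species has a prey at level 3, so no species reaches level 4.

3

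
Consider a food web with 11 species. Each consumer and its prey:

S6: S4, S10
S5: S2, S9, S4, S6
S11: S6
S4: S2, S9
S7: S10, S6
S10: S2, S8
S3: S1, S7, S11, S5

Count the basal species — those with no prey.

4

Basal species (no prey listed): S2, S9, S8, S1.
Count: 4.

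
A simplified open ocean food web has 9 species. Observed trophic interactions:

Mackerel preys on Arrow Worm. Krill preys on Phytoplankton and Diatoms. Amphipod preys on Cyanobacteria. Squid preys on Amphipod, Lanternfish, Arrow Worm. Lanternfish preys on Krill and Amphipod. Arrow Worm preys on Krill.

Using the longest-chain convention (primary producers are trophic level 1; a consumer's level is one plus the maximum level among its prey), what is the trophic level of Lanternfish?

Cyanobacteria is a producer → level 1.
Amphipod eats Cyanobacteria → level 2.
Lanternfish eats Amphipod (level 2); other prey at levels: Krill 2 → level 3.

Trophic level 3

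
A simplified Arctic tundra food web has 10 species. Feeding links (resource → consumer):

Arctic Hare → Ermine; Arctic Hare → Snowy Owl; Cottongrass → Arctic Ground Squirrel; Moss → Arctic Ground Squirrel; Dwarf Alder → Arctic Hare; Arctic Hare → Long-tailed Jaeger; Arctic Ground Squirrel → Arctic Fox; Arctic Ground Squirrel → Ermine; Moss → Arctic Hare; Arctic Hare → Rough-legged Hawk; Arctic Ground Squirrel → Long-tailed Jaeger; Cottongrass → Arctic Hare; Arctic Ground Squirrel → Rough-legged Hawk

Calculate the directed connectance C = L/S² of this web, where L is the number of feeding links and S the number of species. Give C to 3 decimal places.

The web has S = 10 species and L = 13 feeding links.
C = L / S² = 13 / 100 = 0.1300 ≈ 0.130.

C = 0.130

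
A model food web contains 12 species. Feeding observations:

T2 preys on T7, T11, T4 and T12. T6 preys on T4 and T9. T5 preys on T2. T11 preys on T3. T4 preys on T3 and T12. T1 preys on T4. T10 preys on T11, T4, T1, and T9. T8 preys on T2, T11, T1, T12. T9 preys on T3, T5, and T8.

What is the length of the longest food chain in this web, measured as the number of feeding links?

One longest chain: T12 → T4 → T1 → T8 → T9 → T6.
It has 6 species and 5 links.

5 links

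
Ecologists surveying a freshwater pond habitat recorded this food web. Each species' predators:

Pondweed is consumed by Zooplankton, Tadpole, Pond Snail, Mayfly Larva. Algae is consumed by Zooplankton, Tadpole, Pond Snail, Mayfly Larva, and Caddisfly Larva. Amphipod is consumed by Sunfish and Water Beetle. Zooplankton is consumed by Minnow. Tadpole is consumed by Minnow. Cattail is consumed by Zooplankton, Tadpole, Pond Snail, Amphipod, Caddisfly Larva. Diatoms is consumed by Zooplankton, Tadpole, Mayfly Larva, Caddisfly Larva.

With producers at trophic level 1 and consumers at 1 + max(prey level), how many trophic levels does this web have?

Producers (level 1): Pondweed, Cattail, Algae, Diatoms.
Cattail → Amphipod → Water Beetle gives Water Beetle level 3.
No species has a prey at level 3, so no species reaches level 4.

3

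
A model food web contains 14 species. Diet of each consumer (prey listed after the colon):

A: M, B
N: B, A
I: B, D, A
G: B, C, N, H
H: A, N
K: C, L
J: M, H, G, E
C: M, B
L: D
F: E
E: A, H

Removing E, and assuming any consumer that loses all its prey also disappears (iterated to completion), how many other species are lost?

Remove E.
Round 1: F (all prey gone) → extinct.
No further losses. Total secondary extinctions: 1.

1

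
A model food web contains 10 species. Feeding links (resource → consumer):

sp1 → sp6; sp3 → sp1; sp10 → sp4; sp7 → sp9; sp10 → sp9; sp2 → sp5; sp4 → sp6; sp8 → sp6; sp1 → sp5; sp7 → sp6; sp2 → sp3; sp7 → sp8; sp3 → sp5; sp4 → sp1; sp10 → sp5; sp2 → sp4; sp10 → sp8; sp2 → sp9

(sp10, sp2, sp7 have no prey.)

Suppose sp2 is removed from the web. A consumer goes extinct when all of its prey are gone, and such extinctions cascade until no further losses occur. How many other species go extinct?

1

Remove sp2.
Round 1: sp3 (all prey gone) → extinct.
No further losses. Total secondary extinctions: 1.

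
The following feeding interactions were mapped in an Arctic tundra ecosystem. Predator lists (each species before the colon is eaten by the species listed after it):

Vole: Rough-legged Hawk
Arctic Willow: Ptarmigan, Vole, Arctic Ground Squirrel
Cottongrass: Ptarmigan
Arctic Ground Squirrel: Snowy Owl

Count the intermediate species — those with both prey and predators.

2

Intermediate species (has both prey and predators): Vole, Arctic Ground Squirrel.
Count: 2.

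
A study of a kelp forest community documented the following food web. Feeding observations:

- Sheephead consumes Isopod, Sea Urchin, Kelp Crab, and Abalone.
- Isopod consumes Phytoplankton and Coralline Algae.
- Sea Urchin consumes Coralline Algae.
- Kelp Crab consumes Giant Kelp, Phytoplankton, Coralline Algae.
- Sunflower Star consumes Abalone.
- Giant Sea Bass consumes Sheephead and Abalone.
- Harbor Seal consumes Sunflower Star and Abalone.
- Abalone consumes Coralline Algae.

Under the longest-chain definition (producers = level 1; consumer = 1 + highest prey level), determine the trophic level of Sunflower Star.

Coralline Algae is a producer → level 1.
Abalone eats Coralline Algae → level 2.
Sunflower Star eats Abalone → level 3.

Trophic level 3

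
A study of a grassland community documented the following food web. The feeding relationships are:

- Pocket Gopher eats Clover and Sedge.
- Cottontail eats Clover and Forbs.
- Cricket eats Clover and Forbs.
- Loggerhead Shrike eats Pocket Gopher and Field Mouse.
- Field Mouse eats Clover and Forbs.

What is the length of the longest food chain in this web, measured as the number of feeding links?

2 links

One longest chain: Clover → Field Mouse → Loggerhead Shrike.
It has 3 species and 2 links.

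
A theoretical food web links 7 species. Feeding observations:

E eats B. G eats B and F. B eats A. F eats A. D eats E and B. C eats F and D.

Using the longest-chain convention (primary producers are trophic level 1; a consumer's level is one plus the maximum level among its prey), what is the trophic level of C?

A is a producer → level 1.
B eats A → level 2.
E eats B → level 3.
D eats E (level 3); other prey at levels: B 2 → level 4.
C eats D (level 4); other prey at levels: F 2 → level 5.

Trophic level 5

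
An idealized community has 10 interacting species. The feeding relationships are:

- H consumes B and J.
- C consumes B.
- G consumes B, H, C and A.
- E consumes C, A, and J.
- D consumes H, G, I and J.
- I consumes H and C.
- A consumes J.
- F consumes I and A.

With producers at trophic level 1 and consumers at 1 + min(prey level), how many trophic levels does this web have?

Producers (level 1): B, J.
Following each consumer down to its lowest-level prey: J → A → F (levels 1 through 3).
All prey of F (A 2, I 3) are at level 2 or above, so F is at level 1 + 2 = 3.
Every consumer has at least one prey at level 2 or below, so none exceeds level 3.

3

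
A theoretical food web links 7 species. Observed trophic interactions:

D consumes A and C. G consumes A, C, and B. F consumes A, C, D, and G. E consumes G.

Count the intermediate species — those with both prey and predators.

Intermediate species (has both prey and predators): D, G.
Count: 2.

2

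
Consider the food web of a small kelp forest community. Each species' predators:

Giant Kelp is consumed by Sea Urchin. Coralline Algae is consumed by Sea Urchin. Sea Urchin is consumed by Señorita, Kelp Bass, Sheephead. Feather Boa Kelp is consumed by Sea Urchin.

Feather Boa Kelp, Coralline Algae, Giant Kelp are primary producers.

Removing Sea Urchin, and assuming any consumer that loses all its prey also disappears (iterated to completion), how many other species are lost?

Remove Sea Urchin.
Round 1: Kelp Bass (all prey gone), Sheephead (all prey gone), Señorita (all prey gone) → extinct.
No further losses. Total secondary extinctions: 3.

3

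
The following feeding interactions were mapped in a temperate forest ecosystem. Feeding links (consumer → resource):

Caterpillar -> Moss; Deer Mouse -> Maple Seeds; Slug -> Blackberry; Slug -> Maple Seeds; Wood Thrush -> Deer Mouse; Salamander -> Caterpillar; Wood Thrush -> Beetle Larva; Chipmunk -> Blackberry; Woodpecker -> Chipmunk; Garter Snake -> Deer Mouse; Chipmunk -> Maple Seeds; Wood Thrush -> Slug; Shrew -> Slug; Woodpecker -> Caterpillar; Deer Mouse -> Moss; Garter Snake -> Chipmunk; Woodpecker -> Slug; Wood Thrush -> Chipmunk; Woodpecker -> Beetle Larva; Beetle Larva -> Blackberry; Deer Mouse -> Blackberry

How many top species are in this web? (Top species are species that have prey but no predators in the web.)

Top species (has prey, but nothing eats it): Garter Snake, Wood Thrush, Woodpecker, Shrew, Salamander.
Count: 5.

5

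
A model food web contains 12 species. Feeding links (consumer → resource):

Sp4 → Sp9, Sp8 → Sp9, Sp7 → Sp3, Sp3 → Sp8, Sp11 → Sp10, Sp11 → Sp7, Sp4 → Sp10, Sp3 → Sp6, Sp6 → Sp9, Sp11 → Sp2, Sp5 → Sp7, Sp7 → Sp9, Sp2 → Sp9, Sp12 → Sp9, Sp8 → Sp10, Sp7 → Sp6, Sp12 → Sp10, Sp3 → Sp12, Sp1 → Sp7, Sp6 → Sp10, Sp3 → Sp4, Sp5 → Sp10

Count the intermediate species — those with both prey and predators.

Intermediate species (has both prey and predators): Sp8, Sp6, Sp2, Sp12, Sp4, Sp3, Sp7.
Count: 7.

7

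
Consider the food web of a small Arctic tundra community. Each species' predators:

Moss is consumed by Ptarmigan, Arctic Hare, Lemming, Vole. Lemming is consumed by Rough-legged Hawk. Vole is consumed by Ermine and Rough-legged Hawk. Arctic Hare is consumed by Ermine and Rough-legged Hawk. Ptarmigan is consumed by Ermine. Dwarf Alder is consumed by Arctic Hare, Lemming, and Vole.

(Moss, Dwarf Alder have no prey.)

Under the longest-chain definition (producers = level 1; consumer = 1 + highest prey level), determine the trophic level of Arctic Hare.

Moss is a producer → level 1.
Arctic Hare eats Moss (level 1); other prey at levels: Dwarf Alder 1 → level 2.

Trophic level 2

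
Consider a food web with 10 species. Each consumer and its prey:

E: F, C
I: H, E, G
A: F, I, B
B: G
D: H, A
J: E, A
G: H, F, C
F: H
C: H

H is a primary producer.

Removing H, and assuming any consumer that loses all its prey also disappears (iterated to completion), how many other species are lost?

9

Remove H.
Round 1: F (all prey gone), C (all prey gone) → extinct.
Round 2: E (all prey gone), G (all prey gone) → extinct.
Round 3: I (all prey gone), B (all prey gone) → extinct.
Round 4: A (all prey gone) → extinct.
Round 5: J (all prey gone), D (all prey gone) → extinct.
No further losses. Total secondary extinctions: 9.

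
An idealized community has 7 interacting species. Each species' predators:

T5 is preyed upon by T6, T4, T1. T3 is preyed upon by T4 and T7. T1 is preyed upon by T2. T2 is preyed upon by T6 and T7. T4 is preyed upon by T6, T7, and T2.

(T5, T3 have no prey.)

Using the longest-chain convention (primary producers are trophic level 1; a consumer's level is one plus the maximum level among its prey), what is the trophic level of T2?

T5 is a producer → level 1.
T4 eats T5 (level 1); other prey at levels: T3 1 → level 2.
T2 eats T4 (level 2); other prey at levels: T1 2 → level 3.

Trophic level 3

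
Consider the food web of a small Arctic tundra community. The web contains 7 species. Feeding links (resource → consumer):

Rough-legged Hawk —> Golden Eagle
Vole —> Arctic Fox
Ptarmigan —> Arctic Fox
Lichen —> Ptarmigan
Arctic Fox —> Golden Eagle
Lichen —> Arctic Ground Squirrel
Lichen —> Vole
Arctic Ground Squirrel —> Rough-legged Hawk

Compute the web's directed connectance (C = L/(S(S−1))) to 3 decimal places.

The web has S = 7 species and L = 8 feeding links.
C = L / (S(S−1)) = 8 / 42 = 0.1905 ≈ 0.190.

C = 0.190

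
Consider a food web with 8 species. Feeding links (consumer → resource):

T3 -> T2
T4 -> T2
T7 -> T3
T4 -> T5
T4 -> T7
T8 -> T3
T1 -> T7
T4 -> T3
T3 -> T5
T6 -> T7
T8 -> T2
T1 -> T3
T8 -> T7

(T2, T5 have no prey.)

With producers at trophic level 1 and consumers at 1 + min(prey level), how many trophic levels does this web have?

Producers (level 1): T2, T5.
Following each consumer down to its lowest-level prey: T2 → T3 → T7 → T6 (levels 1 through 4).
All prey of T6 (T7 3) are at level 3 or above, so T6 is at level 1 + 3 = 4.
Every consumer has at least one prey at level 3 or below, so none exceeds level 4.

4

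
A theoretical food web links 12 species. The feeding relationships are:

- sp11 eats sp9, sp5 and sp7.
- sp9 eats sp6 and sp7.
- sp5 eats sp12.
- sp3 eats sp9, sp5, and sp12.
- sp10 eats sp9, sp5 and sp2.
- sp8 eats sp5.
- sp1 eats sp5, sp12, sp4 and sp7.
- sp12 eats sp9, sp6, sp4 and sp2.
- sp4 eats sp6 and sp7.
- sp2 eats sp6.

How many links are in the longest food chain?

4 links

One longest chain: sp7 → sp4 → sp12 → sp5 → sp11.
It has 5 species and 4 links.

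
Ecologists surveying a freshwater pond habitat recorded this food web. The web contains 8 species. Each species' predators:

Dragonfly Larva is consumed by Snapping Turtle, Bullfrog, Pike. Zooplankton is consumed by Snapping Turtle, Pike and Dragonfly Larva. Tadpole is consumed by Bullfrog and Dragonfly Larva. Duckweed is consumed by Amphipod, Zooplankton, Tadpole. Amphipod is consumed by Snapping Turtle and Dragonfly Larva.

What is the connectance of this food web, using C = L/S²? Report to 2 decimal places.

C = 0.20

The web has S = 8 species and L = 13 feeding links.
C = L / S² = 13 / 64 = 0.2031 ≈ 0.20.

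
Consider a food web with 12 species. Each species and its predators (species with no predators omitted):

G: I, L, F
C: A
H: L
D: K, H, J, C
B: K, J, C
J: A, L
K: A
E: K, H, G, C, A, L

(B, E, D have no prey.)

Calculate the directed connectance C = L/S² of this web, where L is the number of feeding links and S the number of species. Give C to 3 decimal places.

The web has S = 12 species and L = 21 feeding links.
C = L / S² = 21 / 144 = 0.1458 ≈ 0.146.

C = 0.146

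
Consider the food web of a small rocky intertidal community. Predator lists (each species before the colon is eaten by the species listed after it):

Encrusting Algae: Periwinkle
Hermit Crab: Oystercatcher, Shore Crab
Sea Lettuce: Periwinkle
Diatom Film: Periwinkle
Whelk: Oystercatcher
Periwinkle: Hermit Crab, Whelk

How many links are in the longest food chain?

One longest chain: Sea Lettuce → Periwinkle → Hermit Crab → Oystercatcher.
It has 4 species and 3 links.

3 links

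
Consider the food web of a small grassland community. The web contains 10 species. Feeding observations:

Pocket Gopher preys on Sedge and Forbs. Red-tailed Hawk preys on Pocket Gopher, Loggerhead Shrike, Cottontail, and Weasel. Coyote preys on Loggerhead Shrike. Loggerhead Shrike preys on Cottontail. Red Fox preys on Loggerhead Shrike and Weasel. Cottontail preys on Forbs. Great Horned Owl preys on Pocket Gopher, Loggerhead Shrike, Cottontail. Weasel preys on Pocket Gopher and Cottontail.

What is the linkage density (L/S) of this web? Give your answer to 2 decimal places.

L/S = 1.60

There are L = 16 links among S = 10 species.
L/S = 16/10 = 1.6000 ≈ 1.60.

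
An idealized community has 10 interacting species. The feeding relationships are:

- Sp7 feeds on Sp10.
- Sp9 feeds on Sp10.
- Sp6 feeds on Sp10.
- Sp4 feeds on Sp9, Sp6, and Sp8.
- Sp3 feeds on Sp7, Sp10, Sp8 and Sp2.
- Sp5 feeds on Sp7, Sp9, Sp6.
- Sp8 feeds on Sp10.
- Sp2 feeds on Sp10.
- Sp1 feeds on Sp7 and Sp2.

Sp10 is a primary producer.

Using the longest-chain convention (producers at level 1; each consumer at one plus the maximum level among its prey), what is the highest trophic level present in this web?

3

Producers (level 1): Sp10.
Sp10 → Sp2 → Sp1 gives Sp1 level 3.
No species has a prey at level 3, so no species reaches level 4.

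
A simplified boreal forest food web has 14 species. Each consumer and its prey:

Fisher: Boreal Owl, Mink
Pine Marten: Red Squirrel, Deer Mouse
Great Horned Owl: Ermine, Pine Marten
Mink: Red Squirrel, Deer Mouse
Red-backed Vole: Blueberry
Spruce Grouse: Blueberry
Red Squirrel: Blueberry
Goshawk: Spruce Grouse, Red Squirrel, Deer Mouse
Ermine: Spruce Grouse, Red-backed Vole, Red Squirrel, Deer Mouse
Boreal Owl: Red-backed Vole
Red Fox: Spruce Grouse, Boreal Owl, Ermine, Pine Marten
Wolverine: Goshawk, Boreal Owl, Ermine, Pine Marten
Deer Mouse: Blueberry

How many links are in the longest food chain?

3 links

One longest chain: Blueberry → Red Squirrel → Pine Marten → Great Horned Owl.
It has 4 species and 3 links.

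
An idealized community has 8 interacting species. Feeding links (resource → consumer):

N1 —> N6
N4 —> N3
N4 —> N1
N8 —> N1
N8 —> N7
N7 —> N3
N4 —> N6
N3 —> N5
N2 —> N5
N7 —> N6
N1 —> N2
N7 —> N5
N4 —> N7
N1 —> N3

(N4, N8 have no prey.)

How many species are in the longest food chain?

One longest chain: N4 → N1 → N3 → N5.
It has 4 species and 3 links.

4 species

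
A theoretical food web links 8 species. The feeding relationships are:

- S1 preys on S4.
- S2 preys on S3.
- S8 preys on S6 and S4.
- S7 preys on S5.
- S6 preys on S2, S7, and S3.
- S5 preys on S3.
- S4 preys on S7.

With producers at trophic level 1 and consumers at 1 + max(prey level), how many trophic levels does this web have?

Producers (level 1): S3.
S3 → S5 → S7 → S4 → S1 gives S1 level 5.
No species has a prey at level 5, so no species reaches level 6.

5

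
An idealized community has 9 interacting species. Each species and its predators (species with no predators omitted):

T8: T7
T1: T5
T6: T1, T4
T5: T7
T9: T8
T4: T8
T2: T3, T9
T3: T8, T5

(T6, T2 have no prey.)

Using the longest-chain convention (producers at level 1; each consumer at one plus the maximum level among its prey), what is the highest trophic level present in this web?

4

Producers (level 1): T6, T2.
T2 → T3 → T8 → T7 gives T7 level 4.
No species has a prey at level 4, so no species reaches level 5.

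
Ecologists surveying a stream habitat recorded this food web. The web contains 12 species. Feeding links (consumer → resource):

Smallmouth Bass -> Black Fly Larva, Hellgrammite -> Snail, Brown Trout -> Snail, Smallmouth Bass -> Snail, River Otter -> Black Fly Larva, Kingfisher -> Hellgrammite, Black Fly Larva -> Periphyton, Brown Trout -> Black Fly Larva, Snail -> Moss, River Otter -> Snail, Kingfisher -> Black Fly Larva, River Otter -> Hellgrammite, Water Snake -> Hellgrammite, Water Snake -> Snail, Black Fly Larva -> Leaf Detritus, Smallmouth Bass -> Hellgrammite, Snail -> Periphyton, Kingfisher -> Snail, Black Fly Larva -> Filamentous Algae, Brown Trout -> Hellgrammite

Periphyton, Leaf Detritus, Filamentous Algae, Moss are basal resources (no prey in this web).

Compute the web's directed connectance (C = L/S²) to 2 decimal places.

C = 0.14

The web has S = 12 species and L = 20 feeding links.
C = L / S² = 20 / 144 = 0.1389 ≈ 0.14.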